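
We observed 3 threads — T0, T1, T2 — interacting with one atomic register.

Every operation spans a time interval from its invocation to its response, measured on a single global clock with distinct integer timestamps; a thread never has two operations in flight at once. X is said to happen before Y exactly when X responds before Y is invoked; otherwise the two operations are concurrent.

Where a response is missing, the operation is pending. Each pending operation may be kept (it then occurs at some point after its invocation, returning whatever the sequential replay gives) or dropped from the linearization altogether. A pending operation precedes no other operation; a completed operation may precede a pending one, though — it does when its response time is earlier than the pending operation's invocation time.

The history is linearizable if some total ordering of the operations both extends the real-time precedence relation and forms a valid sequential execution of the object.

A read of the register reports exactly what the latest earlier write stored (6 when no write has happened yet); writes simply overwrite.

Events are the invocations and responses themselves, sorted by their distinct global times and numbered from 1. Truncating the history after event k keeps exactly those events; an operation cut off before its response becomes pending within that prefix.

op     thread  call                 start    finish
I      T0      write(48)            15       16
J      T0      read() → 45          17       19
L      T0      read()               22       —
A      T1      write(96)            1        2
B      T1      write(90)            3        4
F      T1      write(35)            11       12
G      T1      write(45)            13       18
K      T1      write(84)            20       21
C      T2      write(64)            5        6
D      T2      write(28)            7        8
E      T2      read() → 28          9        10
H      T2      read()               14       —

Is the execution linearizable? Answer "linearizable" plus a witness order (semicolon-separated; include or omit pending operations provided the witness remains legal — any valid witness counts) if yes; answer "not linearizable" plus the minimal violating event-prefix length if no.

linearizable — witness: A; B; C; D; E; F; H; I; G; J; K

after step 1 (A write(96)): value 96
after step 2 (B write(90)): value 90
after step 3 (C write(64)): value 64
after step 4 (D write(28)): value 28
after step 5 (E read() → 28): value 28
after step 6 (F write(35)): value 35
after step 7 (H read() (pending, included)): value 35
after step 8 (I write(48)): value 48
after step 9 (G write(45)): value 45
after step 10 (J read() → 45): value 45
after step 11 (K write(84)): value 84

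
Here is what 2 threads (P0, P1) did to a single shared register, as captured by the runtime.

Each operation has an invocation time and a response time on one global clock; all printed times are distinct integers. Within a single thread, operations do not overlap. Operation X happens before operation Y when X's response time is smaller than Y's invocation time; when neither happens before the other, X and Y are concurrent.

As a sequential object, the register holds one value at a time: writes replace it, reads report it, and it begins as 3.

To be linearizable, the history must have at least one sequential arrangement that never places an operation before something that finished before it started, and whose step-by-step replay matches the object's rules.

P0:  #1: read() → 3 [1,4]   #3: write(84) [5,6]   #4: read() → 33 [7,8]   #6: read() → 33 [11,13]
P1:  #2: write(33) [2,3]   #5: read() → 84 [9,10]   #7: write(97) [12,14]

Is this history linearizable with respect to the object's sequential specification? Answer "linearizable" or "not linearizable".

cut after 7 events: linearizable; cut after 8 events (#4 responds, time 8): not linearizable
every one of the 2 real-time-consistent orders over 4 completed register ops fails the sequential spec
one such order, #1, #2, #3, #4, breaks at step 4 where #4 read() → 33 is illegal
one such order, #2, #1, #3, #4, breaks at step 2 where #1 read() → 3 is illegal

not linearizable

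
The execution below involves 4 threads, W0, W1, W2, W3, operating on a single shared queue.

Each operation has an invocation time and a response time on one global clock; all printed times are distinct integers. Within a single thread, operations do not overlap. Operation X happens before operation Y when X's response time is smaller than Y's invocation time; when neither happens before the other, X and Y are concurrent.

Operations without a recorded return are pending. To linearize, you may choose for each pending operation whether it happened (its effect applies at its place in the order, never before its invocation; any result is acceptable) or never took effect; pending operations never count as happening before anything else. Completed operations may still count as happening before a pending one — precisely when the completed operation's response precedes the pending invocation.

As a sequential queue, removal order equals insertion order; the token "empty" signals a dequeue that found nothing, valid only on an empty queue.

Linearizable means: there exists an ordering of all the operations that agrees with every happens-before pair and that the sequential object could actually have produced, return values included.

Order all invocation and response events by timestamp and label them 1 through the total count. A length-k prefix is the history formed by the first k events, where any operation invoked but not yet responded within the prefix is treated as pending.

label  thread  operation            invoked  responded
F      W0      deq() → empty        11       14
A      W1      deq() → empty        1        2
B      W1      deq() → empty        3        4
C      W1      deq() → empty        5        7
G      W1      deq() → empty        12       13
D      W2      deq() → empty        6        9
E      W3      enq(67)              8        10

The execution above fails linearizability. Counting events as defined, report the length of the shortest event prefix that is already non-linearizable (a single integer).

14

events 1..13 are still linearizable — one witness is A, B, C, D, E, F, G:
1. A deq() → empty, leaving queue <>
2. B deq() → empty, leaving queue <>
3. C deq() → empty, leaving queue <>
4. D deq() → empty, leaving queue <>
5. E enq(67), leaving queue <67>
6. F deq() (pending, included), leaving queue <>
7. G deq() → empty, leaving queue <>
include event 14 — F responding at 14 — and every candidate order breaks
sample order A, B, C, D, E, F, G stalls at step 6 — F deq() → empty has no legal effect
sample order A, B, C, D, E, G, F stalls at step 6 — G deq() → empty has no legal effect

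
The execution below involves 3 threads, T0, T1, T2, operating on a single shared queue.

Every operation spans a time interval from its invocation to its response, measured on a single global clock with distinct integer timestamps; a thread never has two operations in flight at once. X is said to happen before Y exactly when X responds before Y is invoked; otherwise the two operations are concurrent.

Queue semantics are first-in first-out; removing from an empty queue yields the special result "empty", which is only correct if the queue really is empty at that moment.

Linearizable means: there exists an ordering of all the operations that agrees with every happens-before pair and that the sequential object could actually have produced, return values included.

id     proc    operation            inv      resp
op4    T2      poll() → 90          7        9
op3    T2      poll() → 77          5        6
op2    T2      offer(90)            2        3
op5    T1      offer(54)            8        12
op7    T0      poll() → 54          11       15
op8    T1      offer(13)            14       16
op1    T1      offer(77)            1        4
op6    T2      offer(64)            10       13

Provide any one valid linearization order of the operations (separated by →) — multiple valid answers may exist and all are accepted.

op1 → op2 → op3 → op4 → op5 → op6 → op7 → op8

after step 1 (op1 offer(77)): queue <77>
after step 2 (op2 offer(90)): queue <77,90>
after step 3 (op3 poll() → 77): queue <90>
after step 4 (op4 poll() → 90): queue <>
after step 5 (op5 offer(54)): queue <54>
after step 6 (op6 offer(64)): queue <54,64>
after step 7 (op7 poll() → 54): queue <64>
after step 8 (op8 offer(13)): queue <64,13>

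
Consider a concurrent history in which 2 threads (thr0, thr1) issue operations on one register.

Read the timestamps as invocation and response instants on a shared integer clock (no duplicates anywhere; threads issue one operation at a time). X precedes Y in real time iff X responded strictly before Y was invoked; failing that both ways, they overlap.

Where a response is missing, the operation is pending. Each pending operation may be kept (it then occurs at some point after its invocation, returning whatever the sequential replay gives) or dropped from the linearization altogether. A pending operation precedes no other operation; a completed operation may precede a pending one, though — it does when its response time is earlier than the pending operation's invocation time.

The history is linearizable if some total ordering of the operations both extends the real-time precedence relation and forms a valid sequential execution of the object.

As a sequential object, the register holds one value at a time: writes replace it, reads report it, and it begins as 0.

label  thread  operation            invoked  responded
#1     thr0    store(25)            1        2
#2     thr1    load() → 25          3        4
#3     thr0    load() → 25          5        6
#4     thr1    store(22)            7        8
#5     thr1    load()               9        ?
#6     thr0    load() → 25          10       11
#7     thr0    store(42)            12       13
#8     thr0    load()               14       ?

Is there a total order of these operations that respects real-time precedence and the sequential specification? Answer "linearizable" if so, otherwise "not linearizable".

cut after 10 events: linearizable; cut after 11 events (#6 responds, time 11): not linearizable
the sole real-time-consistent order of 5 completed operations fails the register replay
no escape via the 1 pending operation (#5): every completion choice fails
for example #1, #2, #3, #4, #6 (pending dropped) fails at step 5: #6 load() → 25 is not legal there

not linearizable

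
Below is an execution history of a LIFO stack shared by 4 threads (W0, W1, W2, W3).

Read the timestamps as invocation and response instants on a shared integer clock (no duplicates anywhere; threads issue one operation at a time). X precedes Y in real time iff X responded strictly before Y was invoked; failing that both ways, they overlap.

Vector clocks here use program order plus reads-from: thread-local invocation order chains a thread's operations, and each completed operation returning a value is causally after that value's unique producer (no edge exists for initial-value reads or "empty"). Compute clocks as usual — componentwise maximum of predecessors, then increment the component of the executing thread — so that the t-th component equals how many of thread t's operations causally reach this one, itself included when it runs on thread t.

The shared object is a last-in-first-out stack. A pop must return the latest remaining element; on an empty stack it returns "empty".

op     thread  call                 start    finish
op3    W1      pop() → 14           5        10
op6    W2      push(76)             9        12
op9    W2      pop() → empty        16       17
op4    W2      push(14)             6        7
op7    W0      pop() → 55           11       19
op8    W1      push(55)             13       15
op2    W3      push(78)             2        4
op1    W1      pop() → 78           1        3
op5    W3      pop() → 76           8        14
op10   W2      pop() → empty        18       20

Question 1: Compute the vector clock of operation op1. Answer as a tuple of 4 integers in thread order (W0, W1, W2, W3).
Answer: (0, 1, 0, 1)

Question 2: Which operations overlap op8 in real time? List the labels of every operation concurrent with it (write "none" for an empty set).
Answer: op5, op7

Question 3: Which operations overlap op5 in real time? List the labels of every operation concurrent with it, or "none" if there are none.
Answer: op3, op6, op7, op8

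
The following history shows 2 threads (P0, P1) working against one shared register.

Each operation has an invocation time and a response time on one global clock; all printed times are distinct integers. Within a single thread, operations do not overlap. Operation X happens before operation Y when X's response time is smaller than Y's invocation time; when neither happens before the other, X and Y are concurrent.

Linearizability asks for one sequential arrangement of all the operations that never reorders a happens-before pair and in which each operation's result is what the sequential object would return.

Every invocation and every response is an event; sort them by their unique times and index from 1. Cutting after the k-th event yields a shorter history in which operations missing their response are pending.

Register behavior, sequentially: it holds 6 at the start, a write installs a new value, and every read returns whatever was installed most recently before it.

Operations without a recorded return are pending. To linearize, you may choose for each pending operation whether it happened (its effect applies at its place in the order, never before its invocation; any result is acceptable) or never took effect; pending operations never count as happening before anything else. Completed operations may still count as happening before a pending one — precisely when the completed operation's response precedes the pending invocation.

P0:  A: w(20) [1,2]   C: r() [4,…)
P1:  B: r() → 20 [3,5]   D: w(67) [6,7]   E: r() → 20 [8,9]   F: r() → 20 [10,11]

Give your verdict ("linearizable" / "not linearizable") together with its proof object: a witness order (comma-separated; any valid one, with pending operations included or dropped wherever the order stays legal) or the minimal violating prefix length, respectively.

events 1..8 are fine; event 9 — the response of E at time 9 — makes the prefix non-linearizable
the sole real-time-consistent order of 4 completed operations fails the register replay
including or dropping the 1 pending operation (C) in any combination fails
one such order, A, B, D, E (pending dropped), breaks at step 4 where E r() → 20 is illegal

not linearizable — minimal violating prefix: 9 events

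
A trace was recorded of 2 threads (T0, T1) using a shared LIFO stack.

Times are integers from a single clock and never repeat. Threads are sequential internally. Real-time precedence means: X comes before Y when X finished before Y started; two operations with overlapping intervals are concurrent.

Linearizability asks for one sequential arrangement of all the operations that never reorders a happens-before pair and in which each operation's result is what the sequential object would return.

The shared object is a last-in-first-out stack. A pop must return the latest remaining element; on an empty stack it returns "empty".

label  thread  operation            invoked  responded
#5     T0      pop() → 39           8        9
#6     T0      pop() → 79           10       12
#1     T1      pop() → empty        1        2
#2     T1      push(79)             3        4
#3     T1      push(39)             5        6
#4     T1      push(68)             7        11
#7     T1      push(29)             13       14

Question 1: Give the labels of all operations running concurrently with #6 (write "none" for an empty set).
#4

#6 spans [10,12]: anything still running between times 10 and 12 counts as concurrent
#1 [1,2]: before
#2 [3,4]: before
#3 [5,6]: before
#4 [7,11]: concurrent
#5 [8,9]: before
#7 [13,14]: after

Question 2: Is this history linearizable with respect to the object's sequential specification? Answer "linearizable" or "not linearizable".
linearizable

a witness: #1, #2, #3, #5, #6, #4, #7
after step 1 (#1 pop() → empty): stack <>
after step 2 (#2 push(79)): stack <79>
after step 3 (#3 push(39)): stack <79,39>
after step 4 (#5 pop() → 39): stack <79>
after step 5 (#6 pop() → 79): stack <>
after step 6 (#4 push(68)): stack <68>
after step 7 (#7 push(29)): stack <68,29>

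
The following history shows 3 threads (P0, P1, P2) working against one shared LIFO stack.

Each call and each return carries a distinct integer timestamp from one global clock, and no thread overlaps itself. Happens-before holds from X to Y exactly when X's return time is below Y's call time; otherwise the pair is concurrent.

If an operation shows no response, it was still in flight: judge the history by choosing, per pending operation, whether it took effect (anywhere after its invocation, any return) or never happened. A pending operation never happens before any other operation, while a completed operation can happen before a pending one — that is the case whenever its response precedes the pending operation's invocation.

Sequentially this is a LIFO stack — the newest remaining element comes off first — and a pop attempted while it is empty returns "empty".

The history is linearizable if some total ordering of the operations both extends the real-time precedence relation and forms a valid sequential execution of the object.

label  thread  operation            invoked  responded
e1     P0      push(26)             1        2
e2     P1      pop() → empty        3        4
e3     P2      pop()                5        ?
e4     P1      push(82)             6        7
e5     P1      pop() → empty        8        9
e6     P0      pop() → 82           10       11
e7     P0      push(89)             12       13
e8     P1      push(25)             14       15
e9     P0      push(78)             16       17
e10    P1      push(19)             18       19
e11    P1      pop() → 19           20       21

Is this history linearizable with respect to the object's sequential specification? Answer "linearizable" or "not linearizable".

events 1..3 are fine; event 4 — the response of e2 at time 4 — makes the prefix non-linearizable
a single order respects real time; the 2 completed LIFO stack operations fail replay along it
sample order e1, e2 stalls at step 2 — e2 pop() → empty has no legal effect

not linearizable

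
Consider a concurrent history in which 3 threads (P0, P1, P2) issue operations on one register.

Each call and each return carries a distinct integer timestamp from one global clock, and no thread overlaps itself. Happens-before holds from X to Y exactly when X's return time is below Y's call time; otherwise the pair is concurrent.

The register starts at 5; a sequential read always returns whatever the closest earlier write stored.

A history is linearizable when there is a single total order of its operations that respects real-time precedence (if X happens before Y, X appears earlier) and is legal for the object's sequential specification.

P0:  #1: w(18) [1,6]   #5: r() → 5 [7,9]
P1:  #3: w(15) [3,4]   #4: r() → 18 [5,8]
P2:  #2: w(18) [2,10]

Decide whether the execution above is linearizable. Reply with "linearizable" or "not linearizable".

not linearizable

events 1..8 are fine; event 9 — the response of #5 at time 9 — makes the prefix non-linearizable
real-time-consistent orders of the 4 completed operations: 5 — all fail the register replay
completion choices over the 1 pending operation (#2) were checked; none helps
sample order #1, #3, #4, #5 (pending dropped) stalls at step 3 — #4 r() → 18 has no legal effect
sample order #1, #3, #5, #4 (pending dropped) stalls at step 3 — #5 r() → 5 has no legal effect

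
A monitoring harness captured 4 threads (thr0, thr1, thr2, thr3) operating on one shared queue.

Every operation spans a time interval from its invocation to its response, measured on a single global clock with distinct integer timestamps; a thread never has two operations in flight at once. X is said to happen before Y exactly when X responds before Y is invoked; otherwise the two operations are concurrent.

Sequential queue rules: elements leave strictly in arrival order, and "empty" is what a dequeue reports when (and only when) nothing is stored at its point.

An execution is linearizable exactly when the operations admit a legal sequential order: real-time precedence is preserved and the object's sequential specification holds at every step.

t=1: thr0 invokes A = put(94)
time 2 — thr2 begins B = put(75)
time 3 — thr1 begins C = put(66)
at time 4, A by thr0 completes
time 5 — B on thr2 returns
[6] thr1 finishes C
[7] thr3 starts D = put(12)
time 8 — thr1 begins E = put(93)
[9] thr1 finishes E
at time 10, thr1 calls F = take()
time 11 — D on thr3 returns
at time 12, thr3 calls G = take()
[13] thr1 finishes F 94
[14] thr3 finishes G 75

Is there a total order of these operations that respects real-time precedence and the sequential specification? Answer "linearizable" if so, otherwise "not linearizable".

one valid linearization: A, B, C, D, E, F, G
after step 1 (A put(94)): queue <94>
after step 2 (B put(75)): queue <94,75>
after step 3 (C put(66)): queue <94,75,66>
after step 4 (D put(12)): queue <94,75,66,12>
after step 5 (E put(93)): queue <94,75,66,12,93>
after step 6 (F take() → 94): queue <75,66,12,93>
after step 7 (G take() → 75): queue <66,12,93>

linearizable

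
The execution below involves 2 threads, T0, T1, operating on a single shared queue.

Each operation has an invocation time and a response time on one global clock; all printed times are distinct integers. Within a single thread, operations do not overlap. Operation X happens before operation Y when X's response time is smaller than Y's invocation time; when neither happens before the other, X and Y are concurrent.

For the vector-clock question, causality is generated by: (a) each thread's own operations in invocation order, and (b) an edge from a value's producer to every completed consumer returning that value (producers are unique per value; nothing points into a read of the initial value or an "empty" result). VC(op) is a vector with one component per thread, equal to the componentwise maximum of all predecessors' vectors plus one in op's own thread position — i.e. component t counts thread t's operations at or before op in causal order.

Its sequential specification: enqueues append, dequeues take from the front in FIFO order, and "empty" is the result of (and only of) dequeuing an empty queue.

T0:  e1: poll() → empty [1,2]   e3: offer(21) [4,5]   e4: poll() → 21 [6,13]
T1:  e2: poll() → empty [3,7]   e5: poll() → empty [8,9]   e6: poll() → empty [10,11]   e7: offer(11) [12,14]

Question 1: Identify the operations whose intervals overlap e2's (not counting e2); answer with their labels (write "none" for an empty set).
e3, e4

e2 spans [3,7]: anything still running between times 3 and 7 counts as concurrent
e1 [1,2]: before
e3 [4,5]: concurrent
e4 [6,13]: concurrent
e5 [8,9]: after
e6 [10,11]: after
e7 [12,14]: after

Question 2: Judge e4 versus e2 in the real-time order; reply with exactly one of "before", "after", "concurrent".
concurrent

e4 spans [6,13], e2 spans [3,7]
the intervals overlap in both directions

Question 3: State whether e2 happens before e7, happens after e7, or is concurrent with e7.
before

e2 spans [3,7], e7 spans [12,14]
resp(e2)=7 < inv(e7)=12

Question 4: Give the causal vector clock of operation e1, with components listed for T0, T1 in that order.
(1, 0)

invoked at 3, e2 has no predecessors; its own T1 bump gives (0, 1)
invoked at 1, e1 has no predecessors; its own T0 bump gives (1, 0)
from VC(e2)=(0, 1), e5 (invoked 8) maxes components and bumps T1 → (0, 2)
from VC(e1)=(1, 0), e3 (invoked 4) maxes components and bumps T0 → (2, 0)
from VC(e5)=(0, 2), e6 (invoked 10) maxes components and bumps T1 → (0, 3)
from VC(e3)=(2, 0), e4 (invoked 6) maxes components and bumps T0 → (3, 0)
from VC(e6)=(0, 3), e7 (invoked 12) maxes components and bumps T1 → (0, 4)
target: VC(e1) = (1, 0)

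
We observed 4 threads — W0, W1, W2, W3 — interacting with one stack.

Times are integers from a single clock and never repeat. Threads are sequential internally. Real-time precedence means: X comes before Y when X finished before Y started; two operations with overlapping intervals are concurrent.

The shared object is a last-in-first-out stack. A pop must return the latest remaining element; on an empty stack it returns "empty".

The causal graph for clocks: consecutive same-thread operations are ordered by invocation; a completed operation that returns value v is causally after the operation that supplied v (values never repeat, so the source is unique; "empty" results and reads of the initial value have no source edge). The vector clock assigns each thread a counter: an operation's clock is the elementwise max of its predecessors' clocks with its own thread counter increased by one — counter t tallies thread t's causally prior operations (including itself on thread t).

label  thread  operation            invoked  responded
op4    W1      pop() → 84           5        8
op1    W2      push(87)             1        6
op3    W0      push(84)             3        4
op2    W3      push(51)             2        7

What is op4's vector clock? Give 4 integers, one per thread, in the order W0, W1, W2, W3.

(1, 1, 0, 0)

no predecessors for op2 (invoked 2): W3 increments from zero → (0, 0, 0, 1)
no predecessors for op1 (invoked 1): W2 increments from zero → (0, 0, 1, 0)
no predecessors for op3 (invoked 3): W0 increments from zero → (1, 0, 0, 0)
from VC(op3)=(1, 0, 0, 0), op4 (invoked 5) maxes components and bumps W1 → (1, 1, 0, 0)
target: VC(op4) = (1, 1, 0, 0)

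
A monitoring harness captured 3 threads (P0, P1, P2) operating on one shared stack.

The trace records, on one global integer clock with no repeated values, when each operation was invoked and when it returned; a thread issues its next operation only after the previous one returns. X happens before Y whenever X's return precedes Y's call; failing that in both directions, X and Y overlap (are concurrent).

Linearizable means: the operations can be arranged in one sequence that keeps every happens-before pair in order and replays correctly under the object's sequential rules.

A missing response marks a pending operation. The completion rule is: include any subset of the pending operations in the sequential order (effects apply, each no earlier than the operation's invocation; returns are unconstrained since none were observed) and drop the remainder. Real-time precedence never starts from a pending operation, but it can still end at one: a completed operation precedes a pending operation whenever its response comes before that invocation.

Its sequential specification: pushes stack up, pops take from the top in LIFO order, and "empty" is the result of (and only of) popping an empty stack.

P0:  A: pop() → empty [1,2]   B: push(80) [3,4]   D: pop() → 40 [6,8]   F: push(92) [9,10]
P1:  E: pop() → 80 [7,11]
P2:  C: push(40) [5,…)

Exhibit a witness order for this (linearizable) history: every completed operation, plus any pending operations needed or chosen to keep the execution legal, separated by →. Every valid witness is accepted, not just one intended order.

1. A pop() → empty, leaving stack <>
2. B push(80), leaving stack <80>
3. C push(40) (pending, included), leaving stack <80,40>
4. D pop() → 40, leaving stack <80>
5. E pop() → 80, leaving stack <>
6. F push(92), leaving stack <92>

A → B → C → D → E → F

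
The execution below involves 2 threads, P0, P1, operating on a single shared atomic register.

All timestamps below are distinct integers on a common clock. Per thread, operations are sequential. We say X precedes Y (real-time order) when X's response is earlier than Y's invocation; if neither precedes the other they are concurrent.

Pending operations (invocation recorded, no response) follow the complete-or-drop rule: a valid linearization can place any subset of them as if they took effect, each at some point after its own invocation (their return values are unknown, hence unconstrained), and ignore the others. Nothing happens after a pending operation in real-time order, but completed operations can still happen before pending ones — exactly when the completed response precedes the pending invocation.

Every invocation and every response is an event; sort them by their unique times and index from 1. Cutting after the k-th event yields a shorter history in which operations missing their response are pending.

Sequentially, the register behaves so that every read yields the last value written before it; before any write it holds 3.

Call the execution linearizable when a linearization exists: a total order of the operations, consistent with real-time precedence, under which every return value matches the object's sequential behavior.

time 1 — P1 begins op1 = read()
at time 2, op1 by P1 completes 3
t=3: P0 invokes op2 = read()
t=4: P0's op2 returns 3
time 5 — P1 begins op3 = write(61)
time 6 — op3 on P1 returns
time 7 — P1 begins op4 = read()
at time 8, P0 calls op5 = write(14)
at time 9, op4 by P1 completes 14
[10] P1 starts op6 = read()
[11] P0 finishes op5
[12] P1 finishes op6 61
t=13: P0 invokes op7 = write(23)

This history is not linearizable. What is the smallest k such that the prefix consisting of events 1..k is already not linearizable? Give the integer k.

12

events 1..11 are still linearizable — one witness is op1, op2, op3, op5, op4:
step 1: op1 read() → 3 — value 3
step 2: op2 read() → 3 — value 3
step 3: op3 write(61) — value 61
step 4: op5 write(14) — value 14
step 5: op4 read() → 14 — value 14
event 12 — op6's response, time 12 — after it, nothing linearizes
one such order, op1, op2, op3, op4, op5, op6, breaks at step 4 where op4 read() → 14 is illegal
one such order, op1, op2, op3, op4, op6, op5, breaks at step 4 where op4 read() → 14 is illegal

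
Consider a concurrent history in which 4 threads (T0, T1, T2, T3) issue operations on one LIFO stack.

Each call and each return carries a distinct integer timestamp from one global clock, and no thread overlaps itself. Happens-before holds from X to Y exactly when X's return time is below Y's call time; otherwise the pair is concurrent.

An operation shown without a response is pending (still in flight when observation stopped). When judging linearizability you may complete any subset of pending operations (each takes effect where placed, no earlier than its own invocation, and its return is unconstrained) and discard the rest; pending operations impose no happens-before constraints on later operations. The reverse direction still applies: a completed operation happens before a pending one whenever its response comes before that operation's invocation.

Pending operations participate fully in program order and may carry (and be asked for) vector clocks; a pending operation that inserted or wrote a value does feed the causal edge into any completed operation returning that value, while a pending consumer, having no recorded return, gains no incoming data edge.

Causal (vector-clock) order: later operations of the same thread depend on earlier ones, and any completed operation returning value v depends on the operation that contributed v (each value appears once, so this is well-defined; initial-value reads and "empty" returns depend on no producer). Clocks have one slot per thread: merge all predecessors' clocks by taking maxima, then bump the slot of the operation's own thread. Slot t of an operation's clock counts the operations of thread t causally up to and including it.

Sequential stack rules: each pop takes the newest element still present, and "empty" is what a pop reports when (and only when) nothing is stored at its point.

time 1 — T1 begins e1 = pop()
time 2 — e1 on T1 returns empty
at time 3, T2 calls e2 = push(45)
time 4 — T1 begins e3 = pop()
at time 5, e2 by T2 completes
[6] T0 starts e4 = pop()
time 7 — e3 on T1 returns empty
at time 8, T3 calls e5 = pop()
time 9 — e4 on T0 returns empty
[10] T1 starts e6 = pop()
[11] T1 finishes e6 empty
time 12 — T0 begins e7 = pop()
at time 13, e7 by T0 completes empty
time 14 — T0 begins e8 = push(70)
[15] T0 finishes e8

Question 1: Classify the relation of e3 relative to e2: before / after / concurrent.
e3 spans [4,7], e2 spans [3,5]
the intervals overlap in both directions

concurrent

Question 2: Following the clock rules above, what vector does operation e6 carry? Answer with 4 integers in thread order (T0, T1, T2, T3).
invoked at 8, e5 has no predecessors; its own T3 bump gives (0, 0, 0, 1)
invoked at 3, e2 has no predecessors; its own T2 bump gives (0, 0, 1, 0)
invoked at 1, e1 has no predecessors; its own T1 bump gives (0, 1, 0, 0)
invoked at 6, e4 has no predecessors; its own T0 bump gives (1, 0, 0, 0)
invoked at 4, e3 merges VC(e1)=(0, 1, 0, 0) and bumps T1's slot → (0, 2, 0, 0)
invoked at 12, e7 merges VC(e4)=(1, 0, 0, 0) and bumps T0's slot → (2, 0, 0, 0)
invoked at 10, e6 merges VC(e3)=(0, 2, 0, 0) and bumps T1's slot → (0, 3, 0, 0)
invoked at 14, e8 merges VC(e7)=(2, 0, 0, 0) and bumps T0's slot → (3, 0, 0, 0)
target: VC(e6) = (0, 3, 0, 0)

(0, 3, 0, 0)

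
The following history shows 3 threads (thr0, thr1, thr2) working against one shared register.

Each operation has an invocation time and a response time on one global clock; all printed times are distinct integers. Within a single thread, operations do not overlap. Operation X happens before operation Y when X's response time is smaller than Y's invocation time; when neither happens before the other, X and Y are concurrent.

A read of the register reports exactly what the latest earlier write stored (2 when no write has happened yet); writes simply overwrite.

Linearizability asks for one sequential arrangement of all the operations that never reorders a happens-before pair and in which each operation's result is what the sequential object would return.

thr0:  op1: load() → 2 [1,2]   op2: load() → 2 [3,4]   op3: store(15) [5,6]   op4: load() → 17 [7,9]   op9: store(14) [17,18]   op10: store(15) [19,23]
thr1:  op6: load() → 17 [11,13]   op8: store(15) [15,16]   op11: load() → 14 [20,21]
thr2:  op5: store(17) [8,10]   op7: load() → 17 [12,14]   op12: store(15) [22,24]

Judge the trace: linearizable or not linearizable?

linearizable

one valid linearization: op1, op2, op3, op5, op4, op6, op7, op8, op9, op11, op10, op12
1. op1 load() → 2, leaving value 2
2. op2 load() → 2, leaving value 2
3. op3 store(15), leaving value 15
4. op5 store(17), leaving value 17
5. op4 load() → 17, leaving value 17
6. op6 load() → 17, leaving value 17
7. op7 load() → 17, leaving value 17
8. op8 store(15), leaving value 15
9. op9 store(14), leaving value 14
10. op11 load() → 14, leaving value 14
11. op10 store(15), leaving value 15
12. op12 store(15), leaving value 15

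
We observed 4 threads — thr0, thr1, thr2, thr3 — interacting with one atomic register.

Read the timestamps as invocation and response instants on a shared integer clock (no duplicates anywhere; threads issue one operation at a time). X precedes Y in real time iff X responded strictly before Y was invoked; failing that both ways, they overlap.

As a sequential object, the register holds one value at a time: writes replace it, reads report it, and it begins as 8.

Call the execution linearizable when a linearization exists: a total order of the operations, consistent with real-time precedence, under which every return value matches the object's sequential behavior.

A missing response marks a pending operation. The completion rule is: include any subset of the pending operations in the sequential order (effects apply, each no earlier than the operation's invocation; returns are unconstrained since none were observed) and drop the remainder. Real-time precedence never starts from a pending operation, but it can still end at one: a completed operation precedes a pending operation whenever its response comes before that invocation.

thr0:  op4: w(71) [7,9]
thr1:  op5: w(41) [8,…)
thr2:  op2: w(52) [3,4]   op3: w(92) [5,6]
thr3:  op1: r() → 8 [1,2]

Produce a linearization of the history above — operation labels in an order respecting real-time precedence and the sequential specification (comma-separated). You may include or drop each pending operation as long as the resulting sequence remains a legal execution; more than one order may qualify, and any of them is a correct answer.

op1, op2, op3, op4

step 1: op1 r() → 8 — value 8
step 2: op2 w(52) — value 52
step 3: op3 w(92) — value 92
step 4: op4 w(71) — value 71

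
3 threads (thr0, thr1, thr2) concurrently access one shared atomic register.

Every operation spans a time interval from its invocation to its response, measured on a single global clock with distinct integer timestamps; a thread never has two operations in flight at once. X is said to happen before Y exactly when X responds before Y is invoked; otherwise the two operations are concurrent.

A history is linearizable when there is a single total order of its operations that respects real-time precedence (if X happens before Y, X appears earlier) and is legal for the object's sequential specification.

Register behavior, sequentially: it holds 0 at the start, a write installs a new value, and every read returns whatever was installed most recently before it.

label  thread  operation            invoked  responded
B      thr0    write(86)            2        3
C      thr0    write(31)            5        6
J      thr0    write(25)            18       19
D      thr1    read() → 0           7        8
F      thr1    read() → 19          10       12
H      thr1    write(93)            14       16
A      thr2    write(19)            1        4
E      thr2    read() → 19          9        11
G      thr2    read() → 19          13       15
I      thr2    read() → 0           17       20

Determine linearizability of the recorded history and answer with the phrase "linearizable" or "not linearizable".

through event 7 a valid linearization exists; event 8 (D responding at time 8) ends that
the 4 completed operations admit 2 real-time orders; each fails the atomic register replay
take A, B, C, D: step 4 already fails, because D read() → 0 cannot occur there
take B, A, C, D: step 4 already fails, because D read() → 0 cannot occur there

not linearizable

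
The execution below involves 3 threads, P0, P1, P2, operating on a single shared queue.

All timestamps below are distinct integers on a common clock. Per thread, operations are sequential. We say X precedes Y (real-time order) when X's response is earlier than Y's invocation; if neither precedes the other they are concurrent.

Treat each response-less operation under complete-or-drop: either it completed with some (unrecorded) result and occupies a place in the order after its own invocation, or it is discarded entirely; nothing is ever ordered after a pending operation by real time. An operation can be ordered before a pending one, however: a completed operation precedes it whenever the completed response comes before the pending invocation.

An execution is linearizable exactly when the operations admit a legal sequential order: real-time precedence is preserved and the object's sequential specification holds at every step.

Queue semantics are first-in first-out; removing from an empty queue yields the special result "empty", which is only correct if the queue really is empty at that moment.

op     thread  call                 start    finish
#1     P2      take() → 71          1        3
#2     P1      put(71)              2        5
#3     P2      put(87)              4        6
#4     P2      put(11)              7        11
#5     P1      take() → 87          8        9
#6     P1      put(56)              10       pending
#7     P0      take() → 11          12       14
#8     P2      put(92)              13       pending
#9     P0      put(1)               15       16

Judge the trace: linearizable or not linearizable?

witness order: #2, #1, #3, #4, #5, #6, #7, #8, #9
1. #2 put(71), leaving queue <71>
2. #1 take() → 71, leaving queue <>
3. #3 put(87), leaving queue <87>
4. #4 put(11), leaving queue <87,11>
5. #5 take() → 87, leaving queue <11>
6. #6 put(56) (pending, included), leaving queue <11,56>
7. #7 take() → 11, leaving queue <56>
8. #8 put(92) (pending, included), leaving queue <56,92>
9. #9 put(1), leaving queue <56,92,1>

linearizable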